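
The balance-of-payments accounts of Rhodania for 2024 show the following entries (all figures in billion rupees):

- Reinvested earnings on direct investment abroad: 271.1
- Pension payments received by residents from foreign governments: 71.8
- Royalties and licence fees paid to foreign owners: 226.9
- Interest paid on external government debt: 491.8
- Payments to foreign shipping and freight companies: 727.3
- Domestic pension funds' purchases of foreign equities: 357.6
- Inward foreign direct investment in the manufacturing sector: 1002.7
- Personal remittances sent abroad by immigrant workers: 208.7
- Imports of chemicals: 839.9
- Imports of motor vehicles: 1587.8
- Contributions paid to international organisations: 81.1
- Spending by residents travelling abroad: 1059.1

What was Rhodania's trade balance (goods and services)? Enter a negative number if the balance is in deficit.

Goods: -839.9 - 1587.8 = -2427.7
Services: -226.9 - 727.3 - 1059.1 = -2013.3
Trade balance = -2427.7 + (-2013.3) = -4441.0
(Excluded from the trade balance — primary income: reinvested earnings on direct investment abroad 271.1, interest paid on external government debt 491.8; secondary income: pension payments received by residents from foreign governments 71.8, personal remittances sent abroad by immigrant workers 208.7, contributions paid to international organisations 81.1; financial account: domestic pension funds' purchases of foreign equities 357.6, inward foreign direct investment in the manufacturing sector 1002.7.)

-4441.0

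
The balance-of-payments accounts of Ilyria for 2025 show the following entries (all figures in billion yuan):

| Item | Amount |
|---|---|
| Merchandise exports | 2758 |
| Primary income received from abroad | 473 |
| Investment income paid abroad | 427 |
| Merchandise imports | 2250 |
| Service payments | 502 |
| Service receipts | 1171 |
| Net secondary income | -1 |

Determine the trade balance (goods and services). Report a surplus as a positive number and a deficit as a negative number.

Goods balance = 2758 - 2250 = 508
Services balance = 1171 - 502 = 669
Trade balance (goods + services) = 508 + 669 = 1177

1177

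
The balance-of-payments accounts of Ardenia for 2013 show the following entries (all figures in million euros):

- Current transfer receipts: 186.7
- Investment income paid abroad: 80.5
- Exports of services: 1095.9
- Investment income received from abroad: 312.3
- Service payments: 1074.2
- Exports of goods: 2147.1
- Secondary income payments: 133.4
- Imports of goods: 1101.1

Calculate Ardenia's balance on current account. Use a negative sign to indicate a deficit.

1352.8

Goods balance = 2147.1 - 1101.1 = 1046.0
Services balance = 1095.9 - 1074.2 = 21.7
Trade balance (goods + services) = 1046.0 + 21.7 = 1067.7
Net primary income = 312.3 - 80.5 = 231.8
Net secondary income = 186.7 - 133.4 = 53.3
Current account = 1067.7 + 231.8 + 53.3 = 1352.8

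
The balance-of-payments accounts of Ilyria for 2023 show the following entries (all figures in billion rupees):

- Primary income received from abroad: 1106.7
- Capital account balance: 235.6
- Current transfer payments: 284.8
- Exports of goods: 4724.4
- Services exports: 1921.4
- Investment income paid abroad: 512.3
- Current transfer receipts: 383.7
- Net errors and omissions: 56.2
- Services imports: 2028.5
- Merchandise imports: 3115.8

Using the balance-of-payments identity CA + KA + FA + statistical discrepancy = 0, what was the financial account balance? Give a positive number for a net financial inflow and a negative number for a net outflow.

-2486.6

Goods balance = 4724.4 - 3115.8 = 1608.6
Services balance = 1921.4 - 2028.5 = -107.1
Trade balance (goods + services) = 1608.6 + (-107.1) = 1501.5
Net primary income = 1106.7 - 512.3 = 594.4
Net secondary income = 383.7 - 284.8 = 98.9
Current account = 1501.5 + 594.4 + 98.9 = 2194.8
Financial account = -(2194.8 + 235.6 + 56.2) = -2486.6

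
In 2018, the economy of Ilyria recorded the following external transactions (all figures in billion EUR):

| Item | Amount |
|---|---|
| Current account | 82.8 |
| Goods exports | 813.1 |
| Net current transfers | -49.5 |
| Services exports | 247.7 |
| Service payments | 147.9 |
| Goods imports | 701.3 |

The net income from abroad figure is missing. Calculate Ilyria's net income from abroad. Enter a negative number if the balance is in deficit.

Current account = goods balance + services balance + net primary income + net secondary income
Sum of the known components = 162.1
Net income from abroad = CA - (known components) = 82.8 - 162.1 = -79.3

-79.3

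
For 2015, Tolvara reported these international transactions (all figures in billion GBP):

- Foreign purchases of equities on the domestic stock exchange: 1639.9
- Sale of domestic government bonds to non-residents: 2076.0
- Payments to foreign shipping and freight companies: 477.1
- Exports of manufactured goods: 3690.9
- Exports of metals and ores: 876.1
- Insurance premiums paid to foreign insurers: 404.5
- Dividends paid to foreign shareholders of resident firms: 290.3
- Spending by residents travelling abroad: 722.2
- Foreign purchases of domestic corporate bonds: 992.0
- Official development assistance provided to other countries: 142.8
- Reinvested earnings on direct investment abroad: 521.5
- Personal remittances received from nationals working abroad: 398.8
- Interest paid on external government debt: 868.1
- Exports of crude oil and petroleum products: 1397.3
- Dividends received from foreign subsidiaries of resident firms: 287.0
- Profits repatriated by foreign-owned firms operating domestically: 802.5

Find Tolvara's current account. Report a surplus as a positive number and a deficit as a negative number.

Goods: 876.1 + 3690.9 + 1397.3 = 5964.3
Services: -722.2 - 477.1 - 404.5 = -1603.8
Primary income: -868.1 + 287.0 + 521.5 - 290.3 - 802.5 = -1152.4
Secondary income: 398.8 - 142.8 = 256.0
Current account = 5964.3 + (-1603.8) + (-1152.4) + 256.0 = 3464.1
(Excluded from the current account — financial account: foreign purchases of equities on the domestic stock exchange 1639.9, sale of domestic government bonds to non-residents 2076.0, foreign purchases of domestic corporate bonds 992.0.)

3464.1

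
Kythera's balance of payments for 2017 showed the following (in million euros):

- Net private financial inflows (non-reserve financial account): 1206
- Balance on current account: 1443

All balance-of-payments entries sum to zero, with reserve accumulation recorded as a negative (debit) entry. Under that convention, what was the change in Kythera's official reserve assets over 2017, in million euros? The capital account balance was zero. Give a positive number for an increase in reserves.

Official reserve transactions balance = -(1443 + 1206) = -2649
An accumulation of reserves is recorded as a debit (negative entry), so the change in the stock of reserves is the negative of that balance.
Change in official reserves = -(-2649) = 2649

2649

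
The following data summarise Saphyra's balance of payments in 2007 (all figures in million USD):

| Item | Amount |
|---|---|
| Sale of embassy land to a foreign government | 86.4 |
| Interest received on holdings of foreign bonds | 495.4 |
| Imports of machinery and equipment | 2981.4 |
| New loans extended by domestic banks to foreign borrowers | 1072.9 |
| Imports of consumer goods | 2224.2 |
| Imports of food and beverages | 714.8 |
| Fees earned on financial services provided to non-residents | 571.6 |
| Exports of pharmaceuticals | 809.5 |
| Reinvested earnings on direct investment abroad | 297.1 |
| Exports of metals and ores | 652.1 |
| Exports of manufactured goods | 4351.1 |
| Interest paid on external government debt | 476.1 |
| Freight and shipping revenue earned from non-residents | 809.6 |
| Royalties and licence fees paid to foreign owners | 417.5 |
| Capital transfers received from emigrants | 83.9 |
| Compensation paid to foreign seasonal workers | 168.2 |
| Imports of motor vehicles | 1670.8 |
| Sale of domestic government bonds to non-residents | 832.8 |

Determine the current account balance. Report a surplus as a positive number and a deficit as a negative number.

-666.6

Goods: -2981.4 + 4351.1 + 809.5 - 2224.2 + 652.1 - 1670.8 - 714.8 = -1778.5
Services: 571.6 + 809.6 - 417.5 = 963.7
Primary income: 495.4 - 476.1 + 297.1 - 168.2 = 148.2
Current account = (-1778.5) + 963.7 + 148.2 = -666.6
(Excluded from the current account — capital account: sale of embassy land to a foreign government 86.4, capital transfers received from emigrants 83.9; financial account: new loans extended by domestic banks to foreign borrowers 1072.9, sale of domestic government bonds to non-residents 832.8.)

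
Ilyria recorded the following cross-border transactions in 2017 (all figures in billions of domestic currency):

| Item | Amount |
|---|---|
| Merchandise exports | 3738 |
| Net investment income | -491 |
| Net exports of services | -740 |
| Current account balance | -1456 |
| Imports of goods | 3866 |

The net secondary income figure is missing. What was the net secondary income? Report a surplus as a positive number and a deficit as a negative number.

-97

Current account = goods balance + services balance + net primary income + net secondary income
Sum of the known components = -1359
Net secondary income = CA - (known components) = -1456 - (-1359) = -97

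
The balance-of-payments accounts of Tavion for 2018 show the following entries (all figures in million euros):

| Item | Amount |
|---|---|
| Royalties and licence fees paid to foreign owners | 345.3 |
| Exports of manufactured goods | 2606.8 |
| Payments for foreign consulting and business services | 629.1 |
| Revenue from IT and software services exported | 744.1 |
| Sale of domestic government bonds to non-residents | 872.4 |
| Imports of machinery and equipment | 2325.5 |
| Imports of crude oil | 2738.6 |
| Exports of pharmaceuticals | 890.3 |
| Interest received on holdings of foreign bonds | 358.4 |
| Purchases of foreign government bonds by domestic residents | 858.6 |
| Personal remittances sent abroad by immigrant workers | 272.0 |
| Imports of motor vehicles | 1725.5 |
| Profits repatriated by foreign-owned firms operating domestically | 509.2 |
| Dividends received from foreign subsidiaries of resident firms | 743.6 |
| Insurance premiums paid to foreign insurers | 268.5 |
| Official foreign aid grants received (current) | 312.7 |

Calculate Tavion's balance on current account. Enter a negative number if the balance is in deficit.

-3157.8

Goods: 2606.8 - 2325.5 - 2738.6 + 890.3 - 1725.5 = -3292.5
Services: 744.1 - 268.5 - 629.1 - 345.3 = -498.8
Primary income: -509.2 + 743.6 + 358.4 = 592.8
Secondary income: -272.0 + 312.7 = 40.7
Current account = (-3292.5) + (-498.8) + 592.8 + 40.7 = -3157.8
(Excluded from the current account — financial account: sale of domestic government bonds to non-residents 872.4, purchases of foreign government bonds by domestic residents 858.6.)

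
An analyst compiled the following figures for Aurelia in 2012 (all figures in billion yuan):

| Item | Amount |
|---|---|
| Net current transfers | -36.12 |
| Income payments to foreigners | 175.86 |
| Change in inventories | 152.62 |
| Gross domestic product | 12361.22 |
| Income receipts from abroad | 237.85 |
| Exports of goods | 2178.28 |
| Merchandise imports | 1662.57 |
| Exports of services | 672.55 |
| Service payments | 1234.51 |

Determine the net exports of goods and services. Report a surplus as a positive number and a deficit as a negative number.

Goods balance = 2178.28 - 1662.57 = 515.71
Services balance = 672.55 - 1234.51 = -561.96
Trade balance (goods + services) = 515.71 + (-561.96) = -46.25

-46.25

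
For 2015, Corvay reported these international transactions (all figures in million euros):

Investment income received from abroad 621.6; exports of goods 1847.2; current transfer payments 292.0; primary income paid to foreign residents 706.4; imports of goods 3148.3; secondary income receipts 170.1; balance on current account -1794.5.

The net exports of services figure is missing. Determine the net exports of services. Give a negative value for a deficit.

-286.7

Current account = goods balance + services balance + net primary income + net secondary income
Sum of the known components = -1507.8
Net exports of services = CA - (known components) = -1794.5 - (-1507.8) = -286.7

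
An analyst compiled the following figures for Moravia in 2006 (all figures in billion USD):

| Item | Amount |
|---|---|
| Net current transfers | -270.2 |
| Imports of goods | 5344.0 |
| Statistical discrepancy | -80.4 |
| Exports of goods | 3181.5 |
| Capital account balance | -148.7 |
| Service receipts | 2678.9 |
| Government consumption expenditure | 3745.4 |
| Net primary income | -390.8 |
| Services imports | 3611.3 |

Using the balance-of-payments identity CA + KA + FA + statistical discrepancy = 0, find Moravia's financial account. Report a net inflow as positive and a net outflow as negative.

3985.0

Goods balance = 3181.5 - 5344.0 = -2162.5
Services balance = 2678.9 - 3611.3 = -932.4
Trade balance (goods + services) = -2162.5 + (-932.4) = -3094.9
Net primary income = -390.8
Net secondary income = -270.2
Current account = -3094.9 + (-390.8) + (-270.2) = -3755.9
Financial account = -(-3755.9 + (-148.7) + (-80.4)) = 3985.0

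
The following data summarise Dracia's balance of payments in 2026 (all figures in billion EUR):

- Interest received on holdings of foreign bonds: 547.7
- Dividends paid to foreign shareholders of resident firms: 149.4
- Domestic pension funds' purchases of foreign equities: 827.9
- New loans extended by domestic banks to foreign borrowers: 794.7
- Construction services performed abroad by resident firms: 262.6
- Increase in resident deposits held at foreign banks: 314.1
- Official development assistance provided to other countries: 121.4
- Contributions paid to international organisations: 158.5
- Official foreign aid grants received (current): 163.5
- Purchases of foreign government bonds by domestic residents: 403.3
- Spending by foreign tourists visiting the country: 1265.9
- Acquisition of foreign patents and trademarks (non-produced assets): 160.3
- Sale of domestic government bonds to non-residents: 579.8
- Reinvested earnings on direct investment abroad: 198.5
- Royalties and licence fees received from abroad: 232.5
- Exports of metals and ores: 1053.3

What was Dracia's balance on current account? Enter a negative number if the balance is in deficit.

Goods: 1053.3
Services: 232.5 + 1265.9 + 262.6 = 1761.0
Primary income: -149.4 + 198.5 + 547.7 = 596.8
Secondary income: -158.5 - 121.4 + 163.5 = -116.4
Current account = 1053.3 + 1761.0 + 596.8 + (-116.4) = 3294.7
(Excluded from the current account — financial account: domestic pension funds' purchases of foreign equities 827.9, new loans extended by domestic banks to foreign borrowers 794.7, increase in resident deposits held at foreign banks 314.1, purchases of foreign government bonds by domestic residents 403.3, sale of domestic government bonds to non-residents 579.8; capital account: acquisition of foreign patents and trademarks (non-produced assets) 160.3.)

3294.7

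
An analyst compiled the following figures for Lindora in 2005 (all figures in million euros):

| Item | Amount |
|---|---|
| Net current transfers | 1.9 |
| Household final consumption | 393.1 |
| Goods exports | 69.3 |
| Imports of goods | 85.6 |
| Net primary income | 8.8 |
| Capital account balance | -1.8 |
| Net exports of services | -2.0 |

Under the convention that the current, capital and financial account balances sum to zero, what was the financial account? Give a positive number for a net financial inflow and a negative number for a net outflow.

Goods balance = 69.3 - 85.6 = -16.3
Services balance = -2.0
Trade balance (goods + services) = -16.3 + (-2.0) = -18.3
Net primary income = 8.8
Net secondary income = 1.9
Current account = -18.3 + 8.8 + 1.9 = -7.6
Financial account = -(-7.6 + (-1.8)) = 9.4

9.4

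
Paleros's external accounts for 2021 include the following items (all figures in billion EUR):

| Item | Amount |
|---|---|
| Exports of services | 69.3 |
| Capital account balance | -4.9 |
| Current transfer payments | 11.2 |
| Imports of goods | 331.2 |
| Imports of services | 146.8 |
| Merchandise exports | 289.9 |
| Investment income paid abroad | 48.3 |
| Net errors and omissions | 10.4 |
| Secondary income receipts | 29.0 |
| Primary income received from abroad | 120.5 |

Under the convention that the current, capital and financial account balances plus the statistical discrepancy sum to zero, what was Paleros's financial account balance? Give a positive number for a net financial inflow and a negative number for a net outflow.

Goods balance = 289.9 - 331.2 = -41.3
Services balance = 69.3 - 146.8 = -77.5
Trade balance (goods + services) = -41.3 + (-77.5) = -118.8
Net primary income = 120.5 - 48.3 = 72.2
Net secondary income = 29.0 - 11.2 = 17.8
Current account = -118.8 + 72.2 + 17.8 = -28.8
Financial account = -(-28.8 + (-4.9) + 10.4) = 23.3

23.3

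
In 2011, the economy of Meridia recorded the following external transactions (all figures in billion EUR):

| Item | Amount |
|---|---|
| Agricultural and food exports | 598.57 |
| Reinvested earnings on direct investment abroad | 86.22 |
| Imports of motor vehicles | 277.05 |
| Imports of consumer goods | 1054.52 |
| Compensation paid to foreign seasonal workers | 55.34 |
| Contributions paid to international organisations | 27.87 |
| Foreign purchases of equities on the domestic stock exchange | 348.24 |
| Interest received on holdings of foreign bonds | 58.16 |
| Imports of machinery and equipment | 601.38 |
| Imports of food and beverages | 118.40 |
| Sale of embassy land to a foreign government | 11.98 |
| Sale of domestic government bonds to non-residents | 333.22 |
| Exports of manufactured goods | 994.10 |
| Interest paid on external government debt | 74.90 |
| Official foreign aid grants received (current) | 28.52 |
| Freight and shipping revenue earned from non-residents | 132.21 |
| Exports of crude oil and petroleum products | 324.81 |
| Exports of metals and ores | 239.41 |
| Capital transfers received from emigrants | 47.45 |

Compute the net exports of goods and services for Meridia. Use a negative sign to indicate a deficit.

Goods: 994.10 + 324.81 - 601.38 + 239.41 - 277.05 + 598.57 - 1054.52 - 118.40 = 105.54
Services: 132.21
Trade balance = 105.54 + 132.21 = 237.75
(Excluded from the trade balance — primary income: reinvested earnings on direct investment abroad 86.22, compensation paid to foreign seasonal workers 55.34, interest received on holdings of foreign bonds 58.16, interest paid on external government debt 74.90; secondary income: contributions paid to international organisations 27.87, official foreign aid grants received (current) 28.52; financial account: foreign purchases of equities on the domestic stock exchange 348.24, sale of domestic government bonds to non-residents 333.22; capital account: sale of embassy land to a foreign government 11.98, capital transfers received from emigrants 47.45.)

237.75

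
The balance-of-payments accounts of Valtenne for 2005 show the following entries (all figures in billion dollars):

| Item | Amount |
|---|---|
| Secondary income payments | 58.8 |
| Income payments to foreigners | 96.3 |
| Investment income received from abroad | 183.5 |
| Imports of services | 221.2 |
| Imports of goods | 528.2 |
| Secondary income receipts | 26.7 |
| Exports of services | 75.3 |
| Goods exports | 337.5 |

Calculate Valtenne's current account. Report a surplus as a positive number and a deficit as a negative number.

-281.5

Goods balance = 337.5 - 528.2 = -190.7
Services balance = 75.3 - 221.2 = -145.9
Trade balance (goods + services) = -190.7 + (-145.9) = -336.6
Net primary income = 183.5 - 96.3 = 87.2
Net secondary income = 26.7 - 58.8 = -32.1
Current account = -336.6 + 87.2 + (-32.1) = -281.5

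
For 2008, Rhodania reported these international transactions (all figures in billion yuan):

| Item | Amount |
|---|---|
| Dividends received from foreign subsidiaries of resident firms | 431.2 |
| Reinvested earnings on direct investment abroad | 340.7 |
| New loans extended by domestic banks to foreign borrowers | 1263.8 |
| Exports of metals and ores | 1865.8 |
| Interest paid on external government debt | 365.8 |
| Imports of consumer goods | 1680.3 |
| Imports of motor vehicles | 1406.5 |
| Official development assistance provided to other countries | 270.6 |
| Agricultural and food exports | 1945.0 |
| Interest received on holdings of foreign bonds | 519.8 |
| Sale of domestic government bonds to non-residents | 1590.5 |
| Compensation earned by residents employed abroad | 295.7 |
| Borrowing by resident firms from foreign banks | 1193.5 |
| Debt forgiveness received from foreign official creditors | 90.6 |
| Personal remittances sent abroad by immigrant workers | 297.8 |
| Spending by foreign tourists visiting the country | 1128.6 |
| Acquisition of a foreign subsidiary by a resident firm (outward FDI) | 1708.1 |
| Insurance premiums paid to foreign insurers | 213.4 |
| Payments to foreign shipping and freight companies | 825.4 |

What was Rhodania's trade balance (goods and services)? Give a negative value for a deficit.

813.8

Goods: -1680.3 + 1865.8 - 1406.5 + 1945.0 = 724.0
Services: -825.4 + 1128.6 - 213.4 = 89.8
Trade balance = 724.0 + 89.8 = 813.8
(Excluded from the trade balance — primary income: dividends received from foreign subsidiaries of resident firms 431.2, reinvested earnings on direct investment abroad 340.7, interest paid on external government debt 365.8, interest received on holdings of foreign bonds 519.8, compensation earned by residents employed abroad 295.7; financial account: new loans extended by domestic banks to foreign borrowers 1263.8, sale of domestic government bonds to non-residents 1590.5, borrowing by resident firms from foreign banks 1193.5, acquisition of a foreign subsidiary by a resident firm (outward FDI) 1708.1; secondary income: official development assistance provided to other countries 270.6, personal remittances sent abroad by immigrant workers 297.8; capital account: debt forgiveness received from foreign official creditors 90.6.)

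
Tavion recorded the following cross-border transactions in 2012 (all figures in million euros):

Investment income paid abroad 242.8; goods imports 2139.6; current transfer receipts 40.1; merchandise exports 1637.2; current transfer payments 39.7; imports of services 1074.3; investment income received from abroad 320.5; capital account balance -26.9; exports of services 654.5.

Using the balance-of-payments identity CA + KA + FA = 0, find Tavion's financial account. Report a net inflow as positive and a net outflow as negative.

Goods balance = 1637.2 - 2139.6 = -502.4
Services balance = 654.5 - 1074.3 = -419.8
Trade balance (goods + services) = -502.4 + (-419.8) = -922.2
Net primary income = 320.5 - 242.8 = 77.7
Net secondary income = 40.1 - 39.7 = 0.4
Current account = -922.2 + 77.7 + 0.4 = -844.1
Financial account = -(-844.1 + (-26.9)) = 871.0

871.0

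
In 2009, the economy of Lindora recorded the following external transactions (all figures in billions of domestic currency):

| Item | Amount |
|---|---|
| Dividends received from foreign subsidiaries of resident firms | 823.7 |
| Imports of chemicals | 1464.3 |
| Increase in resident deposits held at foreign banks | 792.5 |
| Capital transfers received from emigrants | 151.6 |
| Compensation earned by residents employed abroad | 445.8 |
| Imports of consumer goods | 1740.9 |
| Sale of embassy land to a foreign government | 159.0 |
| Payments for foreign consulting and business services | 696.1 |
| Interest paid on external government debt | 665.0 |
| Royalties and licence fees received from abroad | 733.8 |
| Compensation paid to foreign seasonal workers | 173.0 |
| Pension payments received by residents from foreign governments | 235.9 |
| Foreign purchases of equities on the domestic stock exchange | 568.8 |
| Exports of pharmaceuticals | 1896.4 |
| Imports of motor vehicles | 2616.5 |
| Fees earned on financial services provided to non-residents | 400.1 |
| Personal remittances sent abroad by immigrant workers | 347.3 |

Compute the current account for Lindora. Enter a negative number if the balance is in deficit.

Goods: -2616.5 - 1464.3 - 1740.9 + 1896.4 = -3925.3
Services: 733.8 + 400.1 - 696.1 = 437.8
Primary income: -173.0 - 665.0 + 445.8 + 823.7 = 431.5
Secondary income: -347.3 + 235.9 = -111.4
Current account = (-3925.3) + 437.8 + 431.5 + (-111.4) = -3167.4
(Excluded from the current account — financial account: increase in resident deposits held at foreign banks 792.5, foreign purchases of equities on the domestic stock exchange 568.8; capital account: capital transfers received from emigrants 151.6, sale of embassy land to a foreign government 159.0.)

-3167.4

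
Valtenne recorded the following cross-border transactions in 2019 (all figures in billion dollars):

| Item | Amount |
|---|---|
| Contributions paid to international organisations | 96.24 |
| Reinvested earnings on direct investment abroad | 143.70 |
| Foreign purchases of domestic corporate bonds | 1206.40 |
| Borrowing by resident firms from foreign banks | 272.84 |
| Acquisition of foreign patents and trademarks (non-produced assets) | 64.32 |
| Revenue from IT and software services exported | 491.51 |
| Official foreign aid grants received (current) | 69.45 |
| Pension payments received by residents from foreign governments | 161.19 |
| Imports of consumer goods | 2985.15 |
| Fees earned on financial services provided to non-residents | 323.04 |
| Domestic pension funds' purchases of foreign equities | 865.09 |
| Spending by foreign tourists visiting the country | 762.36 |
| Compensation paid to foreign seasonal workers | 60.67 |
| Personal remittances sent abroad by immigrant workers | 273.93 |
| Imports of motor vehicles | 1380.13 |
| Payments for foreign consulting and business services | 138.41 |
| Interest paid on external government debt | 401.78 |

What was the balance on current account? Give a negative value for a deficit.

Goods: -1380.13 - 2985.15 = -4365.28
Services: -138.41 + 323.04 + 762.36 + 491.51 = 1438.50
Primary income: -60.67 + 143.70 - 401.78 = -318.75
Secondary income: 161.19 - 273.93 + 69.45 - 96.24 = -139.53
Current account = (-4365.28) + 1438.50 + (-318.75) + (-139.53) = -3385.06
(Excluded from the current account — financial account: foreign purchases of domestic corporate bonds 1206.40, borrowing by resident firms from foreign banks 272.84, domestic pension funds' purchases of foreign equities 865.09; capital account: acquisition of foreign patents and trademarks (non-produced assets) 64.32.)

-3385.06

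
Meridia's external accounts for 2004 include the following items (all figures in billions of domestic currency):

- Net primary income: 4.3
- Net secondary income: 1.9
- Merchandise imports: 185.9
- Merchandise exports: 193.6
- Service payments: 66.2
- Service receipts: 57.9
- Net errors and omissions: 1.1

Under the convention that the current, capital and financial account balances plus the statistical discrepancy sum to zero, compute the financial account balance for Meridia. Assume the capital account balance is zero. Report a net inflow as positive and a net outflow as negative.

-6.7

Goods balance = 193.6 - 185.9 = 7.7
Services balance = 57.9 - 66.2 = -8.3
Trade balance (goods + services) = 7.7 + (-8.3) = -0.6
Net primary income = 4.3
Net secondary income = 1.9
Current account = -0.6 + 4.3 + 1.9 = 5.6
Financial account = -(5.6 + 1.1) = -6.7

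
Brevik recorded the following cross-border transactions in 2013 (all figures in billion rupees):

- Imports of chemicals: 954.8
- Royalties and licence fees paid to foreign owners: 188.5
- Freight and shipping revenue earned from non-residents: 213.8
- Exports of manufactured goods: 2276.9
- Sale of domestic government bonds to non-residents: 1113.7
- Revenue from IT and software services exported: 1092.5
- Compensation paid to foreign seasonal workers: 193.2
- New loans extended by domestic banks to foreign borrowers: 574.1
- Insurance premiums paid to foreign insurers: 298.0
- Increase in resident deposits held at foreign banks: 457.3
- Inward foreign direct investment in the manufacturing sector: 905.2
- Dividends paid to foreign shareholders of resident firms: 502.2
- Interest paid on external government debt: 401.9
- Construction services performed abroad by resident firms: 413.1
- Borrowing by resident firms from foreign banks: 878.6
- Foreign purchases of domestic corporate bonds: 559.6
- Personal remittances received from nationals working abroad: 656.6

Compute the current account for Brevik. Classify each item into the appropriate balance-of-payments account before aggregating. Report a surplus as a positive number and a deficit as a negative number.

2114.3

Goods: 2276.9 - 954.8 = 1322.1
Services: -188.5 + 213.8 + 1092.5 - 298.0 + 413.1 = 1232.9
Primary income: -193.2 - 502.2 - 401.9 = -1097.3
Secondary income: 656.6
Current account = 1322.1 + 1232.9 + (-1097.3) + 656.6 = 2114.3
(Excluded from the current account — financial account: sale of domestic government bonds to non-residents 1113.7, new loans extended by domestic banks to foreign borrowers 574.1, increase in resident deposits held at foreign banks 457.3, inward foreign direct investment in the manufacturing sector 905.2, borrowing by resident firms from foreign banks 878.6, foreign purchases of domestic corporate bonds 559.6.)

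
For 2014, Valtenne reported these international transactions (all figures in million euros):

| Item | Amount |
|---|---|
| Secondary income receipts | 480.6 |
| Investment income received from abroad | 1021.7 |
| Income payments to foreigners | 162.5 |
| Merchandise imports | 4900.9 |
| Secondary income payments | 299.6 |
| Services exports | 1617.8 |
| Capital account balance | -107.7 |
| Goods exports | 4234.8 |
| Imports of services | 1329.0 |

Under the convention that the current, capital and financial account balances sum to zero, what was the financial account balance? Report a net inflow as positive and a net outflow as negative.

-555.2

Goods balance = 4234.8 - 4900.9 = -666.1
Services balance = 1617.8 - 1329.0 = 288.8
Trade balance (goods + services) = -666.1 + 288.8 = -377.3
Net primary income = 1021.7 - 162.5 = 859.2
Net secondary income = 480.6 - 299.6 = 181.0
Current account = -377.3 + 859.2 + 181.0 = 662.9
Financial account = -(662.9 + (-107.7)) = -555.2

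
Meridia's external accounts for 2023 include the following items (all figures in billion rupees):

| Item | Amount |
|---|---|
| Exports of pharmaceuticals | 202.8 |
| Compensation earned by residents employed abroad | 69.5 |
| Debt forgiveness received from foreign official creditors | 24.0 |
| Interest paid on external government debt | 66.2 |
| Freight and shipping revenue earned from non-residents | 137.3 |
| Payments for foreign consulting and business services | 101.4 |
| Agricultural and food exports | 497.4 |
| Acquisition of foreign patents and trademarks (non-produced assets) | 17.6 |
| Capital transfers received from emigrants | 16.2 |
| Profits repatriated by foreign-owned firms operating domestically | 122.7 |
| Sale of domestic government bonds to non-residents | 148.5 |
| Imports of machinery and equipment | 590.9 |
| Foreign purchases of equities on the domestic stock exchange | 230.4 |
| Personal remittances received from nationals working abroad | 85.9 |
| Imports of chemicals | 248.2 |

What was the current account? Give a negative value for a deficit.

-136.5

Goods: 497.4 - 248.2 + 202.8 - 590.9 = -138.9
Services: -101.4 + 137.3 = 35.9
Primary income: -66.2 + 69.5 - 122.7 = -119.4
Secondary income: 85.9
Current account = (-138.9) + 35.9 + (-119.4) + 85.9 = -136.5
(Excluded from the current account — capital account: debt forgiveness received from foreign official creditors 24.0, acquisition of foreign patents and trademarks (non-produced assets) 17.6, capital transfers received from emigrants 16.2; financial account: sale of domestic government bonds to non-residents 148.5, foreign purchases of equities on the domestic stock exchange 230.4.)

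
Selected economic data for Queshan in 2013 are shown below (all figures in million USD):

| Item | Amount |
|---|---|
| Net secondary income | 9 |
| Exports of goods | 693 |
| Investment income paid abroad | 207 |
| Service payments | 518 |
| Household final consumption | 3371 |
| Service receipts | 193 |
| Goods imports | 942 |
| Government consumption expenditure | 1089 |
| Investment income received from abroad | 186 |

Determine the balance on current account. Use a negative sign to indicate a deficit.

-586

Goods balance = 693 - 942 = -249
Services balance = 193 - 518 = -325
Trade balance (goods + services) = -249 + (-325) = -574
Net primary income = 186 - 207 = -21
Net secondary income = 9
Current account = -574 + (-21) + 9 = -586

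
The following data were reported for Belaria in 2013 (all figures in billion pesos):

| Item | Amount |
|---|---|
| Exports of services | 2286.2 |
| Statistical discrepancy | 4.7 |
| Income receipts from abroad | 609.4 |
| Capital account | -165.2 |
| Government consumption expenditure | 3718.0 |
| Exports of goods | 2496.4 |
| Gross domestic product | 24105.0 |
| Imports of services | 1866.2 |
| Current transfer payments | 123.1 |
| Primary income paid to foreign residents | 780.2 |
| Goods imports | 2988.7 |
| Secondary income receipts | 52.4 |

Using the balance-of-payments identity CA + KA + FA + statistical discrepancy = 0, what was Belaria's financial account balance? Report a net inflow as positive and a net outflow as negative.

Goods balance = 2496.4 - 2988.7 = -492.3
Services balance = 2286.2 - 1866.2 = 420.0
Trade balance (goods + services) = -492.3 + 420.0 = -72.3
Net primary income = 609.4 - 780.2 = -170.8
Net secondary income = 52.4 - 123.1 = -70.7
Current account = -72.3 + (-170.8) + (-70.7) = -313.8
Financial account = -(-313.8 + (-165.2) + 4.7) = 474.3

474.3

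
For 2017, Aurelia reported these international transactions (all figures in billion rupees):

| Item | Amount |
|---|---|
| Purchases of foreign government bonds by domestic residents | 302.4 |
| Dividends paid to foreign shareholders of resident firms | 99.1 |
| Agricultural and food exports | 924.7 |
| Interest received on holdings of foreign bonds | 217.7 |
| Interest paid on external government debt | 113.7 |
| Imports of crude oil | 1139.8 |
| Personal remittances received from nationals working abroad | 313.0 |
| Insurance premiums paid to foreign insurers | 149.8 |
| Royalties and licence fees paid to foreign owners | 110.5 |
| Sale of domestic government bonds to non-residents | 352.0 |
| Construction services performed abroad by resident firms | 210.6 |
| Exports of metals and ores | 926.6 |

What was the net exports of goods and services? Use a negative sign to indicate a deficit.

Goods: 926.6 + 924.7 - 1139.8 = 711.5
Services: 210.6 - 110.5 - 149.8 = -49.7
Trade balance = 711.5 + (-49.7) = 661.8
(Excluded from the trade balance — financial account: purchases of foreign government bonds by domestic residents 302.4, sale of domestic government bonds to non-residents 352.0; primary income: dividends paid to foreign shareholders of resident firms 99.1, interest received on holdings of foreign bonds 217.7, interest paid on external government debt 113.7; secondary income: personal remittances received from nationals working abroad 313.0.)

661.8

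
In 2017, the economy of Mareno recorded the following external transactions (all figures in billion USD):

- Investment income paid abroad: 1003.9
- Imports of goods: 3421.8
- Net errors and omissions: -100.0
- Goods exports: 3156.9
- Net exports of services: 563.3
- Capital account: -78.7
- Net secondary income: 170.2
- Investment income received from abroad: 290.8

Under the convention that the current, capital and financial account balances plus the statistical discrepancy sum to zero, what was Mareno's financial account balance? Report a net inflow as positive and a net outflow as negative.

423.2

Goods balance = 3156.9 - 3421.8 = -264.9
Services balance = 563.3
Trade balance (goods + services) = -264.9 + 563.3 = 298.4
Net primary income = 290.8 - 1003.9 = -713.1
Net secondary income = 170.2
Current account = 298.4 + (-713.1) + 170.2 = -244.5
Financial account = -(-244.5 + (-78.7) + (-100.0)) = 423.2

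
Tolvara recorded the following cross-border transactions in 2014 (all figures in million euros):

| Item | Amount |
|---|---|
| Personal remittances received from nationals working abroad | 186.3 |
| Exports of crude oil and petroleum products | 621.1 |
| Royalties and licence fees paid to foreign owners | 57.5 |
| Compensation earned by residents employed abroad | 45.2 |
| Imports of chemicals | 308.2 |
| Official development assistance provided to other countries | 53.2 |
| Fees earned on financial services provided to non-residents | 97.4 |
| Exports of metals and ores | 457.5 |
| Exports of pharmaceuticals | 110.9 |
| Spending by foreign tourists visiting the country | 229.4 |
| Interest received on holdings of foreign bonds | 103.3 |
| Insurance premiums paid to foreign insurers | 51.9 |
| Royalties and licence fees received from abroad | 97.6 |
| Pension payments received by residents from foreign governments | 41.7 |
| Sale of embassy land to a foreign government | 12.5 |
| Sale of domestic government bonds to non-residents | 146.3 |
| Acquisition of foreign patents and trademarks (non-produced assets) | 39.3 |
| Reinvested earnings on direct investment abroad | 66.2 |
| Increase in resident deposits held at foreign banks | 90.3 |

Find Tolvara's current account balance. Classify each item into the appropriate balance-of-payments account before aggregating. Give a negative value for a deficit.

1585.8

Goods: 110.9 + 457.5 + 621.1 - 308.2 = 881.3
Services: 97.6 + 97.4 + 229.4 - 51.9 - 57.5 = 315.0
Primary income: 66.2 + 45.2 + 103.3 = 214.7
Secondary income: -53.2 + 186.3 + 41.7 = 174.8
Current account = 881.3 + 315.0 + 214.7 + 174.8 = 1585.8
(Excluded from the current account — capital account: sale of embassy land to a foreign government 12.5, acquisition of foreign patents and trademarks (non-produced assets) 39.3; financial account: sale of domestic government bonds to non-residents 146.3, increase in resident deposits held at foreign banks 90.3.)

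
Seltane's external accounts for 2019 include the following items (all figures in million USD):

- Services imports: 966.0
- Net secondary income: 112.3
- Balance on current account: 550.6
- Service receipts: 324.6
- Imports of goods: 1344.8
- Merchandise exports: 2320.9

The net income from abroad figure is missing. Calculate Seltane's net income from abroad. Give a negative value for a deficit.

Current account = goods balance + services balance + net primary income + net secondary income
Sum of the known components = 447.0
Net income from abroad = CA - (known components) = 550.6 - 447.0 = 103.6

103.6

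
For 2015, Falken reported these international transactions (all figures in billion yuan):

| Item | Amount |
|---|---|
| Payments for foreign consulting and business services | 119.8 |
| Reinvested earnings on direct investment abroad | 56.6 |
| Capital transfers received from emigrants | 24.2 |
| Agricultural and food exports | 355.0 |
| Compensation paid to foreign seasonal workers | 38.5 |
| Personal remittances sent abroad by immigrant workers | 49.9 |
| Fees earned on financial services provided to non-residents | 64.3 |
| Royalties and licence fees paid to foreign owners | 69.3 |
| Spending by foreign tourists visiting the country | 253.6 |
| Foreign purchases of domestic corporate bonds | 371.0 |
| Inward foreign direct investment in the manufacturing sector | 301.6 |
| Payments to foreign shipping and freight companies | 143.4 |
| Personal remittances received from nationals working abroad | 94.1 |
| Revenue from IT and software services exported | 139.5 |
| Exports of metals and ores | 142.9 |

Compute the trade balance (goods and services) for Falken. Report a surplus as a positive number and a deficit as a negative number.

622.8

Goods: 355.0 + 142.9 = 497.9
Services: 253.6 - 143.4 + 139.5 - 119.8 - 69.3 + 64.3 = 124.9
Trade balance = 497.9 + 124.9 = 622.8
(Excluded from the trade balance — primary income: reinvested earnings on direct investment abroad 56.6, compensation paid to foreign seasonal workers 38.5; capital account: capital transfers received from emigrants 24.2; secondary income: personal remittances sent abroad by immigrant workers 49.9, personal remittances received from nationals working abroad 94.1; financial account: foreign purchases of domestic corporate bonds 371.0, inward foreign direct investment in the manufacturing sector 301.6.)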